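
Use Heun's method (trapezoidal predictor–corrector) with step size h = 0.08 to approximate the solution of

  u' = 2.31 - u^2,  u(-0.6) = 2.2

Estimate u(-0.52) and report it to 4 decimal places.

2.0316

Heun: k1 = f(t_n, u_n); k2 = f(t_n + h, u_n + h·k1); u_{n+1} = u_n + (h/2)·(k1 + k2).
t=-0.600000, u=2.200000:
  k1 = f(-0.600000, 2.200000) = -2.530000
  k2 = f(-0.520000, 1.997600) = -1.680406
  u ← 2.200000 + (0.08/2)·(-2.530000 + (-1.680406)) = 2.031584
u(-0.52) ≈ 2.0316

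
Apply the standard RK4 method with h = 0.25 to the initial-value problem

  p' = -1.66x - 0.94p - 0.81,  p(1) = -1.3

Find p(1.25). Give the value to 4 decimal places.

-1.6261

RK4: k1 = f(x_n, p_n); k2 = f(x_n + h/2, p_n + (h/2)·k1); k3 = f(x_n + h/2, p_n + (h/2)·k2); k4 = f(x_n + h, p_n + h·k3); p_{n+1} = p_n + (h/6)·(k1 + 2k2 + 2k3 + k4).
x=1.000000, p=-1.300000:
  k1 = f(1.000000, -1.300000) = -1.248000
  k2 = f(1.125000, -1.456000) = -1.308860
  k3 = f(1.125000, -1.463608) = -1.301709
  k4 = f(1.250000, -1.625427) = -1.357098
  p ← -1.300000 + (0.25/6)·(k1 + 2k2 + 2k3 + k4) = -1.626093
p(1.25) ≈ -1.6261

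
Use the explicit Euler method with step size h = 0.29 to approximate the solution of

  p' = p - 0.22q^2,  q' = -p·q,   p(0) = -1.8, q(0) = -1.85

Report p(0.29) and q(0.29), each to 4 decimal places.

Euler on (p,q): p_{n+1} = p_n + h·p', q_{n+1} = q_n + h·q'.
0.000000: (-1.800000, -1.850000); f=(-2.552950, -3.330000) → (-2.540355, -2.815700)
(p(0.29), q(0.29)) ≈ (-2.5404, -2.8157)

-2.5404, -2.8157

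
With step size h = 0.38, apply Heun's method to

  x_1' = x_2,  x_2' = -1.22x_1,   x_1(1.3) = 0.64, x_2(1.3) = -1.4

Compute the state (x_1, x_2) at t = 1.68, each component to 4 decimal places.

0.0516, -1.5734

Heun on (x_1,x_2): k1 = f(t_n, state_n); k2 = f(t_n + h, state_n + h·k1); state_{n+1} = state_n + (h/2)·(k1 + k2).
1.300000: (0.640000, -1.400000)
  k1 = (-1.400000, -0.780800)
  predictor → (0.108000, -1.696704)
  k2 = (-1.696704, -0.131760)
  → (0.051626, -1.573386)
(x_1(1.68), x_2(1.68)) ≈ (0.0516, -1.5734)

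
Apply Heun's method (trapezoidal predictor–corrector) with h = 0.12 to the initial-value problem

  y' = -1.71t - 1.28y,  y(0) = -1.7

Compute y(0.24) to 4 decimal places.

-1.2977

Heun: k1 = f(t_n, y_n); k2 = f(t_n + h, y_n + h·k1); y_{n+1} = y_n + (h/2)·(k1 + k2).
t=0.000000, y=-1.700000:
  k1 = f(0.000000, -1.700000) = 2.176000
  k2 = f(0.120000, -1.438880) = 1.636566
  y ← -1.700000 + (0.12/2)·(2.176000 + 1.636566) = -1.471246
t=0.120000, y=-1.471246:
  k1 = f(0.120000, -1.471246) = 1.677995
  k2 = f(0.240000, -1.269887) = 1.215055
  y ← -1.471246 + (0.12/2)·(1.677995 + 1.215055) = -1.297663
y(0.24) ≈ -1.2977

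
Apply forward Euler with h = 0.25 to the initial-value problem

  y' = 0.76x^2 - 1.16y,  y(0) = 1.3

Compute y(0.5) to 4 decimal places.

Euler: y_{n+1} = y_n + h·f(x_n, y_n).
x=0.000000, y=1.300000: f=-1.508000 → y ← 1.300000 + 0.25·(-1.508000) = 0.923000
x=0.250000, y=0.923000: f=-1.023180 → y ← 0.923000 + 0.25·(-1.023180) = 0.667205
y(0.5) ≈ 0.6672

0.6672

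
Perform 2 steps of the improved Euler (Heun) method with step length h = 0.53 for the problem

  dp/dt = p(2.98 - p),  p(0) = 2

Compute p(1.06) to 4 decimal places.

2.6738

Heun: k1 = f(t_n, p_n); k2 = f(t_n + h, p_n + h·k1); p_{n+1} = p_n + (h/2)·(k1 + k2).
t=0.000000, p=2.000000:
  k1 = f(0.000000, 2.000000) = 1.960000
  k2 = f(0.530000, 3.038800) = -0.178681
  p ← 2.000000 + (0.53/2)·(1.960000 + (-0.178681)) = 2.472049
t=0.530000, p=2.472049:
  k1 = f(0.530000, 2.472049) = 1.255679
  k2 = f(1.060000, 3.137559) = -0.494352
  p ← 2.472049 + (0.53/2)·(1.255679 + (-0.494352)) = 2.673801
p(1.06) ≈ 2.6738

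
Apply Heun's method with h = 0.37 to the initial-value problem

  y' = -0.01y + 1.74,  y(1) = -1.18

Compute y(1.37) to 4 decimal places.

Heun: k1 = f(x_n, y_n); k2 = f(x_n + h, y_n + h·k1); y_{n+1} = y_n + (h/2)·(k1 + k2).
x=1.000000, y=-1.180000:
  k1 = f(1.000000, -1.180000) = 1.751800
  k2 = f(1.370000, -0.531834) = 1.745318
  y ← -1.180000 + (0.37/2)·(1.751800 + 1.745318) = -0.533033
y(1.37) ≈ -0.5330

-0.5330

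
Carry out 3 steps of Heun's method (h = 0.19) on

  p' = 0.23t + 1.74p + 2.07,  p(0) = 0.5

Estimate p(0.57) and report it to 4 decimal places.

Heun: k1 = f(t_n, p_n); k2 = f(t_n + h, p_n + h·k1); p_{n+1} = p_n + (h/2)·(k1 + k2).
t=0.000000, p=0.500000:
  k1 = f(0.000000, 0.500000) = 2.940000
  k2 = f(0.190000, 1.058600) = 3.955664
  p ← 0.500000 + (0.19/2)·(2.940000 + 3.955664) = 1.155088
t=0.190000, p=1.155088:
  k1 = f(0.190000, 1.155088) = 4.123553
  k2 = f(0.380000, 1.938563) = 5.530500
  p ← 1.155088 + (0.19/2)·(4.123553 + 5.530500) = 2.072223
t=0.380000, p=2.072223:
  k1 = f(0.380000, 2.072223) = 5.763068
  k2 = f(0.570000, 3.167206) = 7.712039
  p ← 2.072223 + (0.19/2)·(5.763068 + 7.712039) = 3.352358
p(0.57) ≈ 3.3524

3.3524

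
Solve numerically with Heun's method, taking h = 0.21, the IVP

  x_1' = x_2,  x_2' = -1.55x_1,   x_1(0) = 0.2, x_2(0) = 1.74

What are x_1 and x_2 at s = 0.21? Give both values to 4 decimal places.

Heun on (x_1,x_2): k1 = f(s_n, state_n); k2 = f(s_n + h, state_n + h·k1); state_{n+1} = state_n + (h/2)·(k1 + k2).
0.000000: (0.200000, 1.740000)
  k1 = (1.740000, -0.310000)
  predictor → (0.565400, 1.674900)
  k2 = (1.674900, -0.876370)
  → (0.558565, 1.615431)
(x_1(0.21), x_2(0.21)) ≈ (0.5586, 1.6154)

0.5586, 1.6154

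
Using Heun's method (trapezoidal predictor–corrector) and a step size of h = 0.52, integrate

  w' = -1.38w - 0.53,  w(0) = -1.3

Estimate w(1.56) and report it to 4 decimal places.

Heun: k1 = f(x_n, w_n); k2 = f(x_n + h, w_n + h·k1); w_{n+1} = w_n + (h/2)·(k1 + k2).
x=0.000000, w=-1.300000:
  k1 = f(0.000000, -1.300000) = 1.264000
  k2 = f(0.520000, -0.642720) = 0.356954
  w ← -1.300000 + (0.52/2)·(1.264000 + 0.356954) = -0.878552
x=0.520000, w=-0.878552:
  k1 = f(0.520000, -0.878552) = 0.682402
  k2 = f(1.040000, -0.523703) = 0.192710
  w ← -0.878552 + (0.52/2)·(0.682402 + 0.192710) = -0.651023
x=1.040000, w=-0.651023:
  k1 = f(1.040000, -0.651023) = 0.368412
  k2 = f(1.560000, -0.459449) = 0.104039
  w ← -0.651023 + (0.52/2)·(0.368412 + 0.104039) = -0.528186
w(1.56) ≈ -0.5282

-0.5282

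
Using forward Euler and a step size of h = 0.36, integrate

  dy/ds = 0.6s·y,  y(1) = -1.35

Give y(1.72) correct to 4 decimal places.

Euler: y_{n+1} = y_n + h·f(s_n, y_n).
s=1.000000, y=-1.350000: f=-0.810000 → y ← -1.350000 + 0.36·(-0.810000) = -1.641600
s=1.360000, y=-1.641600: f=-1.339546 → y ← -1.641600 + 0.36·(-1.339546) = -2.123836
y(1.72) ≈ -2.1238

-2.1238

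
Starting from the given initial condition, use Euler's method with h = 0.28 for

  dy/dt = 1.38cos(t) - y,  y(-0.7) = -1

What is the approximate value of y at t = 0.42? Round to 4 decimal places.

Euler: y_{n+1} = y_n + h·f(t_n, y_n).
t=-0.700000, y=-1.000000: f=2.055482 → y ← -1.000000 + 0.28·2.055482 = -0.424465
t=-0.420000, y=-0.424465: f=1.684528 → y ← -0.424465 + 0.28·1.684528 = 0.047203
t=-0.140000, y=0.047203: f=1.319295 → y ← 0.047203 + 0.28·1.319295 = 0.416605
t=0.140000, y=0.416605: f=0.949893 → y ← 0.416605 + 0.28·0.949893 = 0.682575
y(0.42) ≈ 0.6826

0.6826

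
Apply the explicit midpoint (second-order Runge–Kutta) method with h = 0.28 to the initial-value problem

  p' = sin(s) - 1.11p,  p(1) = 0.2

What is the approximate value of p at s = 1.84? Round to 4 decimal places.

0.6063

Midpoint: k1 = f(s_n, p_n); k2 = f(s_n + h/2, p_n + (h/2)·k1); p_{n+1} = p_n + h·k2.
s=1.000000, p=0.200000:
  k1 = f(1.000000, 0.200000) = 0.619471
  k2 = f(1.140000, 0.286726) = 0.590368
  p ← 0.200000 + 0.28·0.590368 = 0.365303
s=1.280000, p=0.365303:
  k1 = f(1.280000, 0.365303) = 0.552530
  k2 = f(1.420000, 0.442657) = 0.497302
  p ← 0.365303 + 0.28·0.497302 = 0.504548
s=1.560000, p=0.504548:
  k1 = f(1.560000, 0.504548) = 0.439894
  k2 = f(1.700000, 0.566133) = 0.363257
  p ← 0.504548 + 0.28·0.363257 = 0.606260
p(1.84) ≈ 0.6063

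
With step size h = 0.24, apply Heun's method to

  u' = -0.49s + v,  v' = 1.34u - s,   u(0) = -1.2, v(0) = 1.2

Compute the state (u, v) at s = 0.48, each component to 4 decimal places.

-0.8596, 0.4600

Heun on (u,v): k1 = f(s_n, state_n); k2 = f(s_n + h, state_n + h·k1); state_{n+1} = state_n + (h/2)·(k1 + k2).
0.000000: (-1.200000, 1.200000)
  k1 = (1.200000, -1.608000)
  predictor → (-0.912000, 0.814080)
  k2 = (0.696480, -1.462080)
  → (-0.972422, 0.831590)
0.240000: (-0.972422, 0.831590)
  k1 = (0.713990, -1.543046)
  predictor → (-0.801065, 0.461259)
  k2 = (0.226059, -1.553427)
  → (-0.859616, 0.460014)
(u(0.48), v(0.48)) ≈ (-0.8596, 0.4600)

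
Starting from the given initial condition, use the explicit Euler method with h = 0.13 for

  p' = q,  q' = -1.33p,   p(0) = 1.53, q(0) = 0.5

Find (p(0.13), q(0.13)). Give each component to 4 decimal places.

1.5950, 0.2355

Euler on (p,q): p_{n+1} = p_n + h·p', q_{n+1} = q_n + h·q'.
0.000000: (1.530000, 0.500000); f=(0.500000, -2.034900) → (1.595000, 0.235463)
(p(0.13), q(0.13)) ≈ (1.5950, 0.2355)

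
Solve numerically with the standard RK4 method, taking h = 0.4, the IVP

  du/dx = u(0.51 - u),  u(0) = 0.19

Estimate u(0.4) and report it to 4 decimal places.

RK4: k1 = f(x_n, u_n); k2 = f(x_n + h/2, u_n + (h/2)·k1); k3 = f(x_n + h/2, u_n + (h/2)·k2); k4 = f(x_n + h, u_n + h·k3); u_{n+1} = u_n + (h/6)·(k1 + 2k2 + 2k3 + k4).
x=0.000000, u=0.190000:
  k1 = f(0.000000, 0.190000) = 0.060800
  k2 = f(0.200000, 0.202160) = 0.062233
  k3 = f(0.200000, 0.202447) = 0.062263
  k4 = f(0.400000, 0.214905) = 0.063417
  u ← 0.190000 + (0.4/6)·(k1 + 2k2 + 2k3 + k4) = 0.214881
u(0.4) ≈ 0.2149

0.2149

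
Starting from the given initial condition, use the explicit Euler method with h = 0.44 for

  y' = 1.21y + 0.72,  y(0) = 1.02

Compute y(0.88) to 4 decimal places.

Euler: y_{n+1} = y_n + h·f(t_n, y_n).
t=0.000000, y=1.020000: f=1.954200 → y ← 1.020000 + 0.44·1.954200 = 1.879848
t=0.440000, y=1.879848: f=2.994616 → y ← 1.879848 + 0.44·2.994616 = 3.197479
y(0.88) ≈ 3.1975

3.1975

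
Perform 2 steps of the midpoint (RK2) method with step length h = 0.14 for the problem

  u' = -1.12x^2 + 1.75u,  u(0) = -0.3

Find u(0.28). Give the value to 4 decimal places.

Midpoint: k1 = f(x_n, u_n); k2 = f(x_n + h/2, u_n + (h/2)·k1); u_{n+1} = u_n + h·k2.
x=0.000000, u=-0.300000:
  k1 = f(0.000000, -0.300000) = -0.525000
  k2 = f(0.070000, -0.336750) = -0.594801
  u ← -0.300000 + 0.14·(-0.594801) = -0.383272
x=0.140000, u=-0.383272:
  k1 = f(0.140000, -0.383272) = -0.692678
  k2 = f(0.210000, -0.431760) = -0.804971
  u ← -0.383272 + 0.14·(-0.804971) = -0.495968
u(0.28) ≈ -0.4960

-0.4960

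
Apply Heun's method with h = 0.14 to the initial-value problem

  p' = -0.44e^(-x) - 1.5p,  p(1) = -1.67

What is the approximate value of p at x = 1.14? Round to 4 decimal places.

-1.3749

Heun: k1 = f(x_n, p_n); k2 = f(x_n + h, p_n + h·k1); p_{n+1} = p_n + (h/2)·(k1 + k2).
x=1.000000, p=-1.670000:
  k1 = f(1.000000, -1.670000) = 2.343133
  k2 = f(1.140000, -1.341961) = 1.872222
  p ← -1.670000 + (0.14/2)·(2.343133 + 1.872222) = -1.374925
p(1.14) ≈ -1.3749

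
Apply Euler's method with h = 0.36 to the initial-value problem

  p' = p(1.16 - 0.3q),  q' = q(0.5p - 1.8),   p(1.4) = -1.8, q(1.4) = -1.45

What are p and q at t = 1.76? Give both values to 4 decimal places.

Euler on (p,q): p_{n+1} = p_n + h·p', q_{n+1} = q_n + h·q'.
1.400000: (-1.800000, -1.450000); f=(-2.871000, 3.915000) → (-2.833560, -0.040600)
(p(1.76), q(1.76)) ≈ (-2.8336, -0.0406)

-2.8336, -0.0406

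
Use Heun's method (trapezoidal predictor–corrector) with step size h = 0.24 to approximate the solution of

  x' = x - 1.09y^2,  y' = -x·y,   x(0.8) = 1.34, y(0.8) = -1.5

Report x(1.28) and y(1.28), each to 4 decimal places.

Heun on (x,y): k1 = f(t_n, state_n); k2 = f(t_n + h, state_n + h·k1); state_{n+1} = state_n + (h/2)·(k1 + k2).
0.800000: (1.340000, -1.500000)
  k1 = (-1.112500, 2.010000)
  predictor → (1.073000, -1.017600)
  k2 = (-0.055706, 1.091885)
  → (1.199815, -1.127774)
1.040000: (1.199815, -1.127774)
  k1 = (-0.186527, 1.353120)
  predictor → (1.155049, -0.803025)
  k2 = (0.452163, 0.927533)
  → (1.231692, -0.854095)
(x(1.28), y(1.28)) ≈ (1.2317, -0.8541)

1.2317, -0.8541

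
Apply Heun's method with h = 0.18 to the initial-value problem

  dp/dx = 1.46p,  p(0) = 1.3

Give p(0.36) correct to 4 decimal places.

Heun: k1 = f(x_n, p_n); k2 = f(x_n + h, p_n + h·k1); p_{n+1} = p_n + (h/2)·(k1 + k2).
x=0.000000, p=1.300000:
  k1 = f(0.000000, 1.300000) = 1.898000
  k2 = f(0.180000, 1.641640) = 2.396794
  p ← 1.300000 + (0.18/2)·(1.898000 + 2.396794) = 1.686531
x=0.180000, p=1.686531:
  k1 = f(0.180000, 1.686531) = 2.462336
  k2 = f(0.360000, 2.129752) = 3.109438
  p ← 1.686531 + (0.18/2)·(2.462336 + 3.109438) = 2.187991
p(0.36) ≈ 2.1880

2.1880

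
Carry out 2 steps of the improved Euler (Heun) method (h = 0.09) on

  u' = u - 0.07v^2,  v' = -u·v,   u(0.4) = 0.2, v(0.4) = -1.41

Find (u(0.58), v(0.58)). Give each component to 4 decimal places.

Heun on (u,v): k1 = f(s_n, state_n); k2 = f(s_n + h, state_n + h·k1); state_{n+1} = state_n + (h/2)·(k1 + k2).
0.400000: (0.200000, -1.410000)
  k1 = (0.060833, 0.282000)
  predictor → (0.205475, -1.384620)
  k2 = (0.071273, 0.284505)
  → (0.205945, -1.384507)
0.490000: (0.205945, -1.384507)
  k1 = (0.071765, 0.285132)
  predictor → (0.212404, -1.358845)
  k2 = (0.083151, 0.288624)
  → (0.212916, -1.358688)
(u(0.58), v(0.58)) ≈ (0.2129, -1.3587)

0.2129, -1.3587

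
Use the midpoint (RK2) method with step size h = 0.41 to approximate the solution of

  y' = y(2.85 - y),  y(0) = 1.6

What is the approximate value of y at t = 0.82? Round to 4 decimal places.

Midpoint: k1 = f(t_n, y_n); k2 = f(t_n + h/2, y_n + (h/2)·k1); y_{n+1} = y_n + h·k2.
t=0.000000, y=1.600000:
  k1 = f(0.000000, 1.600000) = 2.000000
  k2 = f(0.205000, 2.010000) = 1.688400
  y ← 1.600000 + 0.41·1.688400 = 2.292244
t=0.410000, y=2.292244:
  k1 = f(0.410000, 2.292244) = 1.278513
  k2 = f(0.615000, 2.554339) = 0.755218
  y ← 2.292244 + 0.41·0.755218 = 2.601883
y(0.82) ≈ 2.6019

2.6019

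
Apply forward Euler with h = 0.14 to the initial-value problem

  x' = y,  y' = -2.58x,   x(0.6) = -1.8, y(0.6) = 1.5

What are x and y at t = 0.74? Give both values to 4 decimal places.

Euler on (x,y): x_{n+1} = x_n + h·x', y_{n+1} = y_n + h·y'.
0.600000: (-1.800000, 1.500000); f=(1.500000, 4.644000) → (-1.590000, 2.150160)
(x(0.74), y(0.74)) ≈ (-1.5900, 2.1502)

-1.5900, 2.1502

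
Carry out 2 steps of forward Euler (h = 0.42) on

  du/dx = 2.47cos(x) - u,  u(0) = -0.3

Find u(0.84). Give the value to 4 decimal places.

1.4480

Euler: u_{n+1} = u_n + h·f(x_n, u_n).
x=0.000000, u=-0.300000: f=2.770000 → u ← -0.300000 + 0.42·2.770000 = 0.863400
x=0.420000, u=0.863400: f=1.391930 → u ← 0.863400 + 0.42·1.391930 = 1.448010
u(0.84) ≈ 1.4480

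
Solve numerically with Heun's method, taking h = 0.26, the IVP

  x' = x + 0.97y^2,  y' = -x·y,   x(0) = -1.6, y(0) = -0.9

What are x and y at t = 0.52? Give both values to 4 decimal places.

-1.4296, -2.1463

Heun on (x,y): k1 = f(t_n, state_n); k2 = f(t_n + h, state_n + h·k1); state_{n+1} = state_n + (h/2)·(k1 + k2).
0.000000: (-1.600000, -0.900000)
  k1 = (-0.814300, -1.440000)
  predictor → (-1.811718, -1.274400)
  k2 = (-0.236346, -2.308853)
  → (-1.736584, -1.387351)
0.260000: (-1.736584, -1.387351)
  k1 = (0.130416, -2.409251)
  predictor → (-1.702676, -2.013756)
  k2 = (2.230882, -3.428774)
  → (-1.429615, -2.146294)
(x(0.52), y(0.52)) ≈ (-1.4296, -2.1463)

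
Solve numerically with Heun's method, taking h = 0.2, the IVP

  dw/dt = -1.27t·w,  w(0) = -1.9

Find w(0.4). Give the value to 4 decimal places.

Heun: k1 = f(t_n, w_n); k2 = f(t_n + h, w_n + h·k1); w_{n+1} = w_n + (h/2)·(k1 + k2).
t=0.000000, w=-1.900000:
  k1 = f(0.000000, -1.900000) = 0.000000
  k2 = f(0.200000, -1.900000) = 0.482600
  w ← -1.900000 + (0.2/2)·(0.000000 + 0.482600) = -1.851740
t=0.200000, w=-1.851740:
  k1 = f(0.200000, -1.851740) = 0.470342
  k2 = f(0.400000, -1.757672) = 0.892897
  w ← -1.851740 + (0.2/2)·(0.470342 + 0.892897) = -1.715416
w(0.4) ≈ -1.7154

-1.7154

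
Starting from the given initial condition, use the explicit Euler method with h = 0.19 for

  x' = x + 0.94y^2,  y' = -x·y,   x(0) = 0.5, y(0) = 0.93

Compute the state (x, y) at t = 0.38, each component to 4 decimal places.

1.0184, 0.7218

Euler on (x,y): x_{n+1} = x_n + h·x', y_{n+1} = y_n + h·y'.
0.000000: (0.500000, 0.930000); f=(1.313006, -0.465000) → (0.749471, 0.841650)
0.190000: (0.749471, 0.841650); f=(1.415343, -0.630792) → (1.018386, 0.721799)
(x(0.38), y(0.38)) ≈ (1.0184, 0.7218)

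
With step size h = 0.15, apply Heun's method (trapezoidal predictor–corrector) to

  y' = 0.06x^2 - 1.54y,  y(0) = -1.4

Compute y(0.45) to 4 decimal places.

Heun: k1 = f(x_n, y_n); k2 = f(x_n + h, y_n + h·k1); y_{n+1} = y_n + (h/2)·(k1 + k2).
x=0.000000, y=-1.400000:
  k1 = f(0.000000, -1.400000) = 2.156000
  k2 = f(0.150000, -1.076600) = 1.659314
  y ← -1.400000 + (0.15/2)·(2.156000 + 1.659314) = -1.113851
x=0.150000, y=-1.113851:
  k1 = f(0.150000, -1.113851) = 1.716681
  k2 = f(0.300000, -0.856349) = 1.324178
  y ← -1.113851 + (0.15/2)·(1.716681 + 1.324178) = -0.885787
x=0.300000, y=-0.885787:
  k1 = f(0.300000, -0.885787) = 1.369512
  k2 = f(0.450000, -0.680360) = 1.059905
  y ← -0.885787 + (0.15/2)·(1.369512 + 1.059905) = -0.703581
y(0.45) ≈ -0.7036

-0.7036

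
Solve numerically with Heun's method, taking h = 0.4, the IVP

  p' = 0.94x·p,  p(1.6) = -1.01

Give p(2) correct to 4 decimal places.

Heun: k1 = f(x_n, p_n); k2 = f(x_n + h, p_n + h·k1); p_{n+1} = p_n + (h/2)·(k1 + k2).
x=1.600000, p=-1.010000:
  k1 = f(1.600000, -1.010000) = -1.519040
  k2 = f(2.000000, -1.617616) = -3.041118
  p ← -1.010000 + (0.4/2)·(-1.519040 + (-3.041118)) = -1.922032
p(2) ≈ -1.9220

-1.9220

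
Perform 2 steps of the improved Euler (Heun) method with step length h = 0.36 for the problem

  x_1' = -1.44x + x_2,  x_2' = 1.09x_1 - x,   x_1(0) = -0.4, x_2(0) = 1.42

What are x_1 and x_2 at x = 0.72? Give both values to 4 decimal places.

Heun on (x_1,x_2): k1 = f(x_n, state_n); k2 = f(x_n + h, state_n + h·k1); state_{n+1} = state_n + (h/2)·(k1 + k2).
0.000000: (-0.400000, 1.420000)
  k1 = (1.420000, -0.436000)
  predictor → (0.111200, 1.263040)
  k2 = (0.744640, -0.238792)
  → (-0.010365, 1.298537)
0.360000: (-0.010365, 1.298537)
  k1 = (0.780137, -0.371298)
  predictor → (0.270485, 1.164870)
  k2 = (0.128070, -0.425172)
  → (0.153113, 1.155173)
(x_1(0.72), x_2(0.72)) ≈ (0.1531, 1.1552)

0.1531, 1.1552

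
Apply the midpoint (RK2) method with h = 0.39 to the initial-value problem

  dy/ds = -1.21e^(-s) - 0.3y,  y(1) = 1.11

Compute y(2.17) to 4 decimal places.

Midpoint: k1 = f(s_n, y_n); k2 = f(s_n + h/2, y_n + (h/2)·k1); y_{n+1} = y_n + h·k2.
s=1.000000, y=1.110000:
  k1 = f(1.000000, 1.110000) = -0.778134
  k2 = f(1.195000, 0.958264) = -0.653751
  y ← 1.110000 + 0.39·(-0.653751) = 0.855037
s=1.390000, y=0.855037:
  k1 = f(1.390000, 0.855037) = -0.557892
  k2 = f(1.585000, 0.746248) = -0.471861
  y ← 0.855037 + 0.39·(-0.471861) = 0.671011
s=1.780000, y=0.671011:
  k1 = f(1.780000, 0.671011) = -0.405356
  k2 = f(1.975000, 0.591967) = -0.345491
  y ← 0.671011 + 0.39·(-0.345491) = 0.536270
y(2.17) ≈ 0.5363

0.5363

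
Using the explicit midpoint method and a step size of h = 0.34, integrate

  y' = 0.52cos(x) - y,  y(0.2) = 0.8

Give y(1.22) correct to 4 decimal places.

Midpoint: k1 = f(x_n, y_n); k2 = f(x_n + h/2, y_n + (h/2)·k1); y_{n+1} = y_n + h·k2.
x=0.200000, y=0.800000:
  k1 = f(0.200000, 0.800000) = -0.290365
  k2 = f(0.370000, 0.750638) = -0.265828
  y ← 0.800000 + 0.34·(-0.265828) = 0.709619
x=0.540000, y=0.709619:
  k1 = f(0.540000, 0.709619) = -0.263610
  k2 = f(0.710000, 0.664805) = -0.270457
  y ← 0.709619 + 0.34·(-0.270457) = 0.617663
x=0.880000, y=0.617663:
  k1 = f(0.880000, 0.617663) = -0.286345
  k2 = f(1.050000, 0.568985) = -0.310248
  y ← 0.617663 + 0.34·(-0.310248) = 0.512179
y(1.22) ≈ 0.5122

0.5122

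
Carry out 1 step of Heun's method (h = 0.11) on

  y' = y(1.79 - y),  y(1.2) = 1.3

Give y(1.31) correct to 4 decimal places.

1.3667

Heun: k1 = f(s_n, y_n); k2 = f(s_n + h, y_n + h·k1); y_{n+1} = y_n + (h/2)·(k1 + k2).
s=1.200000, y=1.300000:
  k1 = f(1.200000, 1.300000) = 0.637000
  k2 = f(1.310000, 1.370070) = 0.575333
  y ← 1.300000 + (0.11/2)·(0.637000 + 0.575333) = 1.366678
y(1.31) ≈ 1.3667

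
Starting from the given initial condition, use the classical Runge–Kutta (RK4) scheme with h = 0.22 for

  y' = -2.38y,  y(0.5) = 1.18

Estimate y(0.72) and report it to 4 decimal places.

0.6994

RK4: k1 = f(t_n, y_n); k2 = f(t_n + h/2, y_n + (h/2)·k1); k3 = f(t_n + h/2, y_n + (h/2)·k2); k4 = f(t_n + h, y_n + h·k3); y_{n+1} = y_n + (h/6)·(k1 + 2k2 + 2k3 + k4).
t=0.500000, y=1.180000:
  k1 = f(0.500000, 1.180000) = -2.808400
  k2 = f(0.610000, 0.871076) = -2.073161
  k3 = f(0.610000, 0.951952) = -2.265646
  k4 = f(0.720000, 0.681558) = -1.622108
  y ← 1.180000 + (0.22/6)·(k1 + 2k2 + 2k3 + k4) = 0.699369
y(0.72) ≈ 0.6994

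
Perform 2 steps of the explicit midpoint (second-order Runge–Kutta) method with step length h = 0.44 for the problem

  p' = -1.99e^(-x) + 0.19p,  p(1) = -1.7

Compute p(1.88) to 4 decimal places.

Midpoint: k1 = f(x_n, p_n); k2 = f(x_n + h/2, p_n + (h/2)·k1); p_{n+1} = p_n + h·k2.
x=1.000000, p=-1.700000:
  k1 = f(1.000000, -1.700000) = -1.055080
  k2 = f(1.220000, -1.932118) = -0.954610
  p ← -1.700000 + 0.44·(-0.954610) = -2.120029
x=1.440000, p=-2.120029:
  k1 = f(1.440000, -2.120029) = -0.874292
  k2 = f(1.660000, -2.312373) = -0.817727
  p ← -2.120029 + 0.44·(-0.817727) = -2.479829
p(1.88) ≈ -2.4798

-2.4798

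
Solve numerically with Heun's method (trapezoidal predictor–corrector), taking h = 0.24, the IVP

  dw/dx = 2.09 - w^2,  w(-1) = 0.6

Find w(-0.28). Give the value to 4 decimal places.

1.2798

Heun: k1 = f(x_n, w_n); k2 = f(x_n + h, w_n + h·k1); w_{n+1} = w_n + (h/2)·(k1 + k2).
x=-1.000000, w=0.600000:
  k1 = f(-1.000000, 0.600000) = 1.730000
  k2 = f(-0.760000, 1.015200) = 1.059369
  w ← 0.600000 + (0.24/2)·(1.730000 + 1.059369) = 0.934724
x=-0.760000, w=0.934724:
  k1 = f(-0.760000, 0.934724) = 1.216291
  k2 = f(-0.520000, 1.226634) = 0.585369
  w ← 0.934724 + (0.24/2)·(1.216291 + 0.585369) = 1.150923
x=-0.520000, w=1.150923:
  k1 = f(-0.520000, 1.150923) = 0.765375
  k2 = f(-0.280000, 1.334613) = 0.308807
  w ← 1.150923 + (0.24/2)·(0.765375 + 0.308807) = 1.279825
w(-0.28) ≈ 1.2798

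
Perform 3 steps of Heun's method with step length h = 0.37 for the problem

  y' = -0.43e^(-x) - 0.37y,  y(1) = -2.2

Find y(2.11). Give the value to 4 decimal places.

-1.5448

Heun: k1 = f(x_n, y_n); k2 = f(x_n + h, y_n + h·k1); y_{n+1} = y_n + (h/2)·(k1 + k2).
x=1.000000, y=-2.200000:
  k1 = f(1.000000, -2.200000) = 0.655812
  k2 = f(1.370000, -1.957350) = 0.614953
  y ← -2.200000 + (0.37/2)·(0.655812 + 0.614953) = -1.964908
x=1.370000, y=-1.964908:
  k1 = f(1.370000, -1.964908) = 0.617750
  k2 = f(1.740000, -1.736341) = 0.566972
  y ← -1.964908 + (0.37/2)·(0.617750 + 0.566972) = -1.745735
x=1.740000, y=-1.745735:
  k1 = f(1.740000, -1.745735) = 0.570448
  k2 = f(2.110000, -1.534669) = 0.515695
  y ← -1.745735 + (0.37/2)·(0.570448 + 0.515695) = -1.544798
y(2.11) ≈ -1.5448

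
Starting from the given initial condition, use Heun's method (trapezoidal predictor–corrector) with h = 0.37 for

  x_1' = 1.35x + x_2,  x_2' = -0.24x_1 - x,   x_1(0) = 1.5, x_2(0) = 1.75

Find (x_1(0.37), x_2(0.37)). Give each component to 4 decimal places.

2.2153, 1.5196

Heun on (x_1,x_2): k1 = f(x_n, state_n); k2 = f(x_n + h, state_n + h·k1); state_{n+1} = state_n + (h/2)·(k1 + k2).
0.000000: (1.500000, 1.750000)
  k1 = (1.750000, -0.360000)
  predictor → (2.147500, 1.616800)
  k2 = (2.116300, -0.885400)
  → (2.215266, 1.519601)
(x_1(0.37), x_2(0.37)) ≈ (2.2153, 1.5196)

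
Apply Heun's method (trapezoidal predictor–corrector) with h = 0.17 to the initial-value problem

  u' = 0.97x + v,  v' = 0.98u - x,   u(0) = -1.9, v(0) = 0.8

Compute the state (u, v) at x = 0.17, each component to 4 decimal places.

Heun on (u,v): k1 = f(x_n, state_n); k2 = f(x_n + h, state_n + h·k1); state_{n+1} = state_n + (h/2)·(k1 + k2).
0.000000: (-1.900000, 0.800000)
  k1 = (0.800000, -1.862000)
  predictor → (-1.764000, 0.483460)
  k2 = (0.648360, -1.898720)
  → (-1.776889, 0.480339)
(u(0.17), v(0.17)) ≈ (-1.7769, 0.4803)

-1.7769, 0.4803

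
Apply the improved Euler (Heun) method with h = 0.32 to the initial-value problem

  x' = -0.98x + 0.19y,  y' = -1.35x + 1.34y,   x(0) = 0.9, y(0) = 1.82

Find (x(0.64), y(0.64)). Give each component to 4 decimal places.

0.7043, 3.1662

Heun on (x,y): k1 = f(t_n, state_n); k2 = f(t_n + h, state_n + h·k1); state_{n+1} = state_n + (h/2)·(k1 + k2).
0.000000: (0.900000, 1.820000)
  k1 = (-0.536200, 1.223800)
  predictor → (0.728416, 2.211616)
  k2 = (-0.293641, 1.980204)
  → (0.767225, 2.332641)
0.320000: (0.767225, 2.332641)
  k1 = (-0.308679, 2.089984)
  predictor → (0.668448, 3.001435)
  k2 = (-0.084806, 3.119519)
  → (0.704268, 3.166161)
(x(0.64), y(0.64)) ≈ (0.7043, 3.1662)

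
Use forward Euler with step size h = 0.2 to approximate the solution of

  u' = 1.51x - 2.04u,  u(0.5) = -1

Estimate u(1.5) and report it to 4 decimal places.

Euler: u_{n+1} = u_n + h·f(x_n, u_n).
x=0.500000, u=-1.000000: f=2.795000 → u ← -1.000000 + 0.2·2.795000 = -0.441000
x=0.700000, u=-0.441000: f=1.956640 → u ← -0.441000 + 0.2·1.956640 = -0.049672
x=0.900000, u=-0.049672: f=1.460331 → u ← -0.049672 + 0.2·1.460331 = 0.242394
x=1.100000, u=0.242394: f=1.166516 → u ← 0.242394 + 0.2·1.166516 = 0.475697
x=1.300000, u=0.475697: f=0.992577 → u ← 0.475697 + 0.2·0.992577 = 0.674213
u(1.5) ≈ 0.6742

0.6742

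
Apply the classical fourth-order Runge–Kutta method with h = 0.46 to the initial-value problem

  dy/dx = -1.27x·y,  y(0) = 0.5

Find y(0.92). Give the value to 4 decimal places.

0.2921

RK4: k1 = f(x_n, y_n); k2 = f(x_n + h/2, y_n + (h/2)·k1); k3 = f(x_n + h/2, y_n + (h/2)·k2); k4 = f(x_n + h, y_n + h·k3); y_{n+1} = y_n + (h/6)·(k1 + 2k2 + 2k3 + k4).
x=0.000000, y=0.500000:
  k1 = f(0.000000, 0.500000) = 0.000000
  k2 = f(0.230000, 0.500000) = -0.146050
  k3 = f(0.230000, 0.466409) = -0.136238
  k4 = f(0.460000, 0.437331) = -0.255489
  y ← 0.500000 + (0.46/6)·(k1 + 2k2 + 2k3 + k4) = 0.437128
x=0.460000, y=0.437128:
  k1 = f(0.460000, 0.437128) = -0.255370
  k2 = f(0.690000, 0.378393) = -0.331586
  k3 = f(0.690000, 0.360864) = -0.316225
  k4 = f(0.920000, 0.291665) = -0.340781
  y ← 0.437128 + (0.46/6)·(k1 + 2k2 + 2k3 + k4) = 0.292092
y(0.92) ≈ 0.2921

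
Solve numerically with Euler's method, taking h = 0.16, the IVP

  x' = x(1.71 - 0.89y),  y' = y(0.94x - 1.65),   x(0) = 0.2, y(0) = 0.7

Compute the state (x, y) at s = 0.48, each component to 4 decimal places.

Euler on (x,y): x_{n+1} = x_n + h·x', y_{n+1} = y_n + h·y'.
0.000000: (0.200000, 0.700000); f=(0.217400, -1.023400) → (0.234784, 0.536256)
0.160000: (0.234784, 0.536256); f=(0.289426, -0.766472) → (0.281092, 0.413620)
0.320000: (0.281092, 0.413620); f=(0.377191, -0.573184) → (0.341443, 0.321911)
(x(0.48), y(0.48)) ≈ (0.3414, 0.3219)

0.3414, 0.3219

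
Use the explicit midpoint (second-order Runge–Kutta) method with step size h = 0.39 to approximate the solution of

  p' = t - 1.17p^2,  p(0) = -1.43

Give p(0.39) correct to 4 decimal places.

-2.9952

Midpoint: k1 = f(t_n, p_n); k2 = f(t_n + h/2, p_n + (h/2)·k1); p_{n+1} = p_n + h·k2.
t=0.000000, p=-1.430000:
  k1 = f(0.000000, -1.430000) = -2.392533
  k2 = f(0.195000, -1.896544) = -4.013348
  p ← -1.430000 + 0.39·(-4.013348) = -2.995206
p(0.39) ≈ -2.9952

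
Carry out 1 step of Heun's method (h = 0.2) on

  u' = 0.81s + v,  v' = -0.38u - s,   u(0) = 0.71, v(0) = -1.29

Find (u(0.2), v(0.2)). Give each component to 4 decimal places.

0.4628, -1.3542

Heun on (u,v): k1 = f(s_n, state_n); k2 = f(s_n + h, state_n + h·k1); state_{n+1} = state_n + (h/2)·(k1 + k2).
0.000000: (0.710000, -1.290000)
  k1 = (-1.290000, -0.269800)
  predictor → (0.452000, -1.343960)
  k2 = (-1.181960, -0.371760)
  → (0.462804, -1.354156)
(u(0.2), v(0.2)) ≈ (0.4628, -1.3542)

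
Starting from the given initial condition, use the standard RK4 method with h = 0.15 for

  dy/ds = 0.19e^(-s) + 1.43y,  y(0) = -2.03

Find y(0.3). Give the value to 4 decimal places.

-3.0553

RK4: k1 = f(s_n, y_n); k2 = f(s_n + h/2, y_n + (h/2)·k1); k3 = f(s_n + h/2, y_n + (h/2)·k2); k4 = f(s_n + h, y_n + h·k3); y_{n+1} = y_n + (h/6)·(k1 + 2k2 + 2k3 + k4).
s=0.000000, y=-2.030000:
  k1 = f(0.000000, -2.030000) = -2.712900
  k2 = f(0.075000, -2.233467) = -3.017587
  k3 = f(0.075000, -2.256319) = -3.050265
  k4 = f(0.150000, -2.487540) = -3.393647
  y ← -2.030000 + (0.15/6)·(k1 + 2k2 + 2k3 + k4) = -2.486056
s=0.150000, y=-2.486056:
  k1 = f(0.150000, -2.486056) = -3.391526
  k2 = f(0.225000, -2.740421) = -3.767084
  k3 = f(0.225000, -2.768588) = -3.807362
  k4 = f(0.300000, -3.057161) = -4.230984
  y ← -2.486056 + (0.15/6)·(k1 + 2k2 + 2k3 + k4) = -3.055341
y(0.3) ≈ -3.0553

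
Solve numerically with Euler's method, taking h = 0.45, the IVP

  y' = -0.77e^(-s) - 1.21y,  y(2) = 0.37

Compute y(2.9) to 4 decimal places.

0.0255

Euler: y_{n+1} = y_n + h·f(s_n, y_n).
s=2.000000, y=0.370000: f=-0.551908 → y ← 0.370000 + 0.45·(-0.551908) = 0.121641
s=2.450000, y=0.121641: f=-0.213632 → y ← 0.121641 + 0.45·(-0.213632) = 0.025507
y(2.9) ≈ 0.0255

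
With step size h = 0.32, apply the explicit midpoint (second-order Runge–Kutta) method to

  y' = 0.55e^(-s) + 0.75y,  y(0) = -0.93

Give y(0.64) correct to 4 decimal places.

-1.1558

Midpoint: k1 = f(s_n, y_n); k2 = f(s_n + h/2, y_n + (h/2)·k1); y_{n+1} = y_n + h·k2.
s=0.000000, y=-0.930000:
  k1 = f(0.000000, -0.930000) = -0.147500
  k2 = f(0.160000, -0.953600) = -0.246521
  y ← -0.930000 + 0.32·(-0.246521) = -1.008887
s=0.320000, y=-1.008887:
  k1 = f(0.320000, -1.008887) = -0.357283
  k2 = f(0.480000, -1.066052) = -0.459208
  y ← -1.008887 + 0.32·(-0.459208) = -1.155833
y(0.64) ≈ -1.1558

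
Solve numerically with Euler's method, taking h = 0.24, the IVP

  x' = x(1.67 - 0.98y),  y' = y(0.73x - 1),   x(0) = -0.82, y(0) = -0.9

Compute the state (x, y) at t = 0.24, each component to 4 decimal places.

-1.3222, -0.5547

Euler on (x,y): x_{n+1} = x_n + h·x', y_{n+1} = y_n + h·y'.
0.000000: (-0.820000, -0.900000); f=(-2.092640, 1.438740) → (-1.322234, -0.554702)
(x(0.24), y(0.24)) ≈ (-1.3222, -0.5547)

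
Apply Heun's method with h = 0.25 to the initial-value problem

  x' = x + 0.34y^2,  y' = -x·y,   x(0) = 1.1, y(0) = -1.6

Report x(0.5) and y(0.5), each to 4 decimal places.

2.1436, -0.7368

Heun on (x,y): k1 = f(t_n, state_n); k2 = f(t_n + h, state_n + h·k1); state_{n+1} = state_n + (h/2)·(k1 + k2).
0.000000: (1.100000, -1.600000)
  k1 = (1.970400, 1.760000)
  predictor → (1.592600, -1.160000)
  k2 = (2.050104, 1.847416)
  → (1.602563, -1.149073)
0.250000: (1.602563, -1.149073)
  k1 = (2.051488, 1.841462)
  predictor → (2.115435, -0.688708)
  k2 = (2.276703, 1.456916)
  → (2.143587, -0.736776)
(x(0.5), y(0.5)) ≈ (2.1436, -0.7368)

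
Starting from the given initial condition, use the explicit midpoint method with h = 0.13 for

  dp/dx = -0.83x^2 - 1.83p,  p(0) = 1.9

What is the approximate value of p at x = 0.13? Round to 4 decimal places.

Midpoint: k1 = f(x_n, p_n); k2 = f(x_n + h/2, p_n + (h/2)·k1); p_{n+1} = p_n + h·k2.
x=0.000000, p=1.900000:
  k1 = f(0.000000, 1.900000) = -3.477000
  k2 = f(0.065000, 1.673995) = -3.066918
  p ← 1.900000 + 0.13·(-3.066918) = 1.501301
p(0.13) ≈ 1.5013

1.5013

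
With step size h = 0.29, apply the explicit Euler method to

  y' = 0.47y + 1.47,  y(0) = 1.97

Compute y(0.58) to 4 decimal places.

3.4543

Euler: y_{n+1} = y_n + h·f(t_n, y_n).
t=0.000000, y=1.970000: f=2.395900 → y ← 1.970000 + 0.29·2.395900 = 2.664811
t=0.290000, y=2.664811: f=2.722461 → y ← 2.664811 + 0.29·2.722461 = 3.454325
y(0.58) ≈ 3.4543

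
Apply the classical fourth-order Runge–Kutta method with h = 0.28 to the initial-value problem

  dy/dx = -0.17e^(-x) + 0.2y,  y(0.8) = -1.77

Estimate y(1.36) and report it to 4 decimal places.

-2.0146

RK4: k1 = f(x_n, y_n); k2 = f(x_n + h/2, y_n + (h/2)·k1); k3 = f(x_n + h/2, y_n + (h/2)·k2); k4 = f(x_n + h, y_n + h·k3); y_{n+1} = y_n + (h/6)·(k1 + 2k2 + 2k3 + k4).
x=0.800000, y=-1.770000:
  k1 = f(0.800000, -1.770000) = -0.430386
  k2 = f(0.940000, -1.830254) = -0.432458
  k3 = f(0.940000, -1.830544) = -0.432516
  k4 = f(1.080000, -1.891104) = -0.435952
  y ← -1.770000 + (0.28/6)·(k1 + 2k2 + 2k3 + k4) = -1.891160
x=1.080000, y=-1.891160:
  k1 = f(1.080000, -1.891160) = -0.435963
  k2 = f(1.220000, -1.952195) = -0.440628
  k3 = f(1.220000, -1.952848) = -0.440759
  k4 = f(1.360000, -2.014572) = -0.446547
  y ← -1.891160 + (0.28/6)·(k1 + 2k2 + 2k3 + k4) = -2.014606
y(1.36) ≈ -2.0146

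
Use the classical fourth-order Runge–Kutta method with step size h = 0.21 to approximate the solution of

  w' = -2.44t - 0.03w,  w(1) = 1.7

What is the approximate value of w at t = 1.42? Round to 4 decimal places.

0.4460

RK4: k1 = f(t_n, w_n); k2 = f(t_n + h/2, w_n + (h/2)·k1); k3 = f(t_n + h/2, w_n + (h/2)·k2); k4 = f(t_n + h, w_n + h·k3); w_{n+1} = w_n + (h/6)·(k1 + 2k2 + 2k3 + k4).
t=1.000000, w=1.700000:
  k1 = f(1.000000, 1.700000) = -2.491000
  k2 = f(1.105000, 1.438445) = -2.739353
  k3 = f(1.105000, 1.412368) = -2.738571
  k4 = f(1.210000, 1.124900) = -2.986147
  w ← 1.700000 + (0.21/6)·(k1 + 2k2 + 2k3 + k4) = 1.124845
t=1.210000, w=1.124845:
  k1 = f(1.210000, 1.124845) = -2.986145
  k2 = f(1.315000, 0.811300) = -3.232939
  k3 = f(1.315000, 0.785387) = -3.232162
  k4 = f(1.420000, 0.446091) = -3.478183
  w ← 1.124845 + (0.21/6)·(k1 + 2k2 + 2k3 + k4) = 0.446037
w(1.42) ≈ 0.4460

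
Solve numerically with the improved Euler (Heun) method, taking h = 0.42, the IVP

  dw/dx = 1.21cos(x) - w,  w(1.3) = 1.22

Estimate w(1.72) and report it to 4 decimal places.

0.8169

Heun: k1 = f(x_n, w_n); k2 = f(x_n + h, w_n + h·k1); w_{n+1} = w_n + (h/2)·(k1 + k2).
x=1.300000, w=1.220000:
  k1 = f(1.300000, 1.220000) = -0.896326
  k2 = f(1.720000, 0.843543) = -1.023410
  w ← 1.220000 + (0.42/2)·(-0.896326 + (-1.023410)) = 0.816855
w(1.72) ≈ 0.8169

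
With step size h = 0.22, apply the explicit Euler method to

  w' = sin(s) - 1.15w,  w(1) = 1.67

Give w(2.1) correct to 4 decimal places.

1.0272

Euler: w_{n+1} = w_n + h·f(s_n, w_n).
s=1.000000, w=1.670000: f=-1.079029 → w ← 1.670000 + 0.22·(-1.079029) = 1.432614
s=1.220000, w=1.432614: f=-0.708406 → w ← 1.432614 + 0.22·(-0.708406) = 1.276764
s=1.440000, w=1.276764: f=-0.476821 → w ← 1.276764 + 0.22·(-0.476821) = 1.171864
s=1.660000, w=1.171864: f=-0.351619 → w ← 1.171864 + 0.22·(-0.351619) = 1.094507
s=1.880000, w=1.094507: f=-0.306107 → w ← 1.094507 + 0.22·(-0.306107) = 1.027164
w(2.1) ≈ 1.0272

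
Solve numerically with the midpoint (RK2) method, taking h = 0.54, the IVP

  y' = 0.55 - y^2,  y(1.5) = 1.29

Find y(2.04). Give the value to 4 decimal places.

1.0586

Midpoint: k1 = f(x_n, y_n); k2 = f(x_n + h/2, y_n + (h/2)·k1); y_{n+1} = y_n + h·k2.
x=1.500000, y=1.290000:
  k1 = f(1.500000, 1.290000) = -1.114100
  k2 = f(1.770000, 0.989193) = -0.428503
  y ← 1.290000 + 0.54·(-0.428503) = 1.058608
y(2.04) ≈ 1.0586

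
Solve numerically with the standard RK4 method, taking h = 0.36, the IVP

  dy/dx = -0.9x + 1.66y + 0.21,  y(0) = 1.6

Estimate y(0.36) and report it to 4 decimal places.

2.9390

RK4: k1 = f(x_n, y_n); k2 = f(x_n + h/2, y_n + (h/2)·k1); k3 = f(x_n + h/2, y_n + (h/2)·k2); k4 = f(x_n + h, y_n + h·k3); y_{n+1} = y_n + (h/6)·(k1 + 2k2 + 2k3 + k4).
x=0.000000, y=1.600000:
  k1 = f(0.000000, 1.600000) = 2.866000
  k2 = f(0.180000, 2.115880) = 3.560361
  k3 = f(0.180000, 2.240865) = 3.767836
  k4 = f(0.360000, 2.956421) = 4.793659
  y ← 1.600000 + (0.36/6)·(k1 + 2k2 + 2k3 + k4) = 2.938963
y(0.36) ≈ 2.9390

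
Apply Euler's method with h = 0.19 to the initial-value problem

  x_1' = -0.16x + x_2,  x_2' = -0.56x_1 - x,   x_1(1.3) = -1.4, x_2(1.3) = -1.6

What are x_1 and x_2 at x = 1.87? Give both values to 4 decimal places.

Euler on (x_1,x_2): x_1_{n+1} = x_1_n + h·x_1', x_2_{n+1} = x_2_n + h·x_2'.
1.300000: (-1.400000, -1.600000); f=(-1.808000, -0.516000) → (-1.743520, -1.698040)
1.490000: (-1.743520, -1.698040); f=(-1.936440, -0.513629) → (-2.111444, -1.795629)
1.680000: (-2.111444, -1.795629); f=(-2.064429, -0.497592) → (-2.503685, -1.890172)
(x_1(1.87), x_2(1.87)) ≈ (-2.5037, -1.8902)

-2.5037, -1.8902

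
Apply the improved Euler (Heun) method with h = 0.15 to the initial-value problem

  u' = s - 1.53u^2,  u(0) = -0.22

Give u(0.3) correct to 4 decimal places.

-0.1973

Heun: k1 = f(s_n, u_n); k2 = f(s_n + h, u_n + h·k1); u_{n+1} = u_n + (h/2)·(k1 + k2).
s=0.000000, u=-0.220000:
  k1 = f(0.000000, -0.220000) = -0.074052
  k2 = f(0.150000, -0.231108) = 0.068281
  u ← -0.220000 + (0.15/2)·(-0.074052 + 0.068281) = -0.220433
s=0.150000, u=-0.220433:
  k1 = f(0.150000, -0.220433) = 0.075656
  k2 = f(0.300000, -0.209084) = 0.233114
  u ← -0.220433 + (0.15/2)·(0.075656 + 0.233114) = -0.197275
u(0.3) ≈ -0.1973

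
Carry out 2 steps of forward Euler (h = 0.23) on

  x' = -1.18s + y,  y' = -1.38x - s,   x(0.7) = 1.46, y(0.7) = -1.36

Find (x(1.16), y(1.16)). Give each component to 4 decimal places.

0.2484, -2.5021

Euler on (x,y): x_{n+1} = x_n + h·x', y_{n+1} = y_n + h·y'.
0.700000: (1.460000, -1.360000); f=(-2.186000, -2.714800) → (0.957220, -1.984404)
0.930000: (0.957220, -1.984404); f=(-3.081804, -2.250964) → (0.248405, -2.502126)
(x(1.16), y(1.16)) ≈ (0.2484, -2.5021)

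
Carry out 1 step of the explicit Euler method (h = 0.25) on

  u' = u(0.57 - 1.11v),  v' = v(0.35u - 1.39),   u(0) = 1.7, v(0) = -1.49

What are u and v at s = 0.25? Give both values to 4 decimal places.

Euler on (u,v): u_{n+1} = u_n + h·u', v_{n+1} = v_n + h·v'.
0.000000: (1.700000, -1.490000); f=(3.780630, 1.184550) → (2.645157, -1.193863)
(u(0.25), v(0.25)) ≈ (2.6452, -1.1939)

2.6452, -1.1939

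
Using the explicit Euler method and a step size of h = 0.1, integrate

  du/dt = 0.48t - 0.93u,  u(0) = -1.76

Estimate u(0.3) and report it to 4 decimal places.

Euler: u_{n+1} = u_n + h·f(t_n, u_n).
t=0.000000, u=-1.760000: f=1.636800 → u ← -1.760000 + 0.1·1.636800 = -1.596320
t=0.100000, u=-1.596320: f=1.532578 → u ← -1.596320 + 0.1·1.532578 = -1.443062
t=0.200000, u=-1.443062: f=1.438048 → u ← -1.443062 + 0.1·1.438048 = -1.299257
u(0.3) ≈ -1.2993

-1.2993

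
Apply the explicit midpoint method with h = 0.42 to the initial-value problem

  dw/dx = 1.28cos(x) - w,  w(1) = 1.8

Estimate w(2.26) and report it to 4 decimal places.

0.3441

Midpoint: k1 = f(x_n, w_n); k2 = f(x_n + h/2, w_n + (h/2)·k1); w_{n+1} = w_n + h·k2.
x=1.000000, w=1.800000:
  k1 = f(1.000000, 1.800000) = -1.108413
  k2 = f(1.210000, 1.567233) = -1.115368
  w ← 1.800000 + 0.42·(-1.115368) = 1.331545
x=1.420000, w=1.331545:
  k1 = f(1.420000, 1.331545) = -1.139257
  k2 = f(1.630000, 1.092301) = -1.168038
  w ← 1.331545 + 0.42·(-1.168038) = 0.840969
x=1.840000, w=0.840969:
  k1 = f(1.840000, 0.840969) = -1.181403
  k2 = f(2.050000, 0.592875) = -1.183048
  w ← 0.840969 + 0.42·(-1.183048) = 0.344089
w(2.26) ≈ 0.3441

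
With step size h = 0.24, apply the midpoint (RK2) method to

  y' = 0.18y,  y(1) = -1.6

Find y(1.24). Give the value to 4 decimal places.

Midpoint: k1 = f(s_n, y_n); k2 = f(s_n + h/2, y_n + (h/2)·k1); y_{n+1} = y_n + h·k2.
s=1.000000, y=-1.600000:
  k1 = f(1.000000, -1.600000) = -0.288000
  k2 = f(1.120000, -1.634560) = -0.294221
  y ← -1.600000 + 0.24·(-0.294221) = -1.670613
y(1.24) ≈ -1.6706

-1.6706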